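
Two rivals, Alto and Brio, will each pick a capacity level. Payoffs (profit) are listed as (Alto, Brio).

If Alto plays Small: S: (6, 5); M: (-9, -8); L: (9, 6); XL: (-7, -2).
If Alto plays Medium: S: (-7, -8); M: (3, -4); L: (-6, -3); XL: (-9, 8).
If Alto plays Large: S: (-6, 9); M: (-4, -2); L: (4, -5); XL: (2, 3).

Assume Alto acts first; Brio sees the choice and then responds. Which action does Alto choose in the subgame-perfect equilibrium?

Small

Brio best-responds to each possible Alto move:
- Small: BR = L, leader payoff 9.
- Medium: BR = XL, leader payoff -9.
- Large: BR = S, leader payoff -6.
Among 9, -9, -6, the best is 9 at Small. Subgame-perfect outcome: (Small, L) with payoffs (9, 6).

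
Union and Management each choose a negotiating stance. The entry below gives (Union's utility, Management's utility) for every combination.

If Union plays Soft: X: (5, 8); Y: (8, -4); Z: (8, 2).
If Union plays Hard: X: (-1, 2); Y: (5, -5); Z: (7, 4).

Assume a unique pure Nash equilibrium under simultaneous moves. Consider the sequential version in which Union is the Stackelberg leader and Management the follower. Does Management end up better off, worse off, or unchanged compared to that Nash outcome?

worse off

Solve by backward induction (Union leads).
- Soft: Management compares 8, -4, 2 and picks X; Union would get 5.
- Hard: Management compares 2, -5, 4 and picks Z; Union would get 7.
Maximizing over 5, 7, Union chooses Hard. Subgame-perfect outcome: (Hard, Z) with payoffs (7, 4).
For the simultaneous game, intersect best replies.
Union's best replies: X→Soft; Y→Soft; Z→Soft.
Management's best replies: Soft→X; Hard→Z.
The unique mutual best reply is (Soft, X), giving (5, 8).
Management earns 4 sequentially versus 8 at the Nash outcome: worse off.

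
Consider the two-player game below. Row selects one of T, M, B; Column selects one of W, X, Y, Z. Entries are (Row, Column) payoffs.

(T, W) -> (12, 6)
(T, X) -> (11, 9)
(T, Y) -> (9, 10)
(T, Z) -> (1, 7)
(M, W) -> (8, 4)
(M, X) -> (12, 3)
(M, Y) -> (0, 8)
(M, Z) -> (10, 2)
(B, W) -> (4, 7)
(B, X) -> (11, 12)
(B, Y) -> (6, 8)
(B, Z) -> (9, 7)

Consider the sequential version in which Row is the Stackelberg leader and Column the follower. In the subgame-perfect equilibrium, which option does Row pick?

B

Column best-responds to each possible Row move:
- T → Column plays Y (best of 6, 9, 10, 7); Row gets 9.
- M → Column plays Y (best of 4, 3, 8, 2); Row gets 0.
- B → Column plays X (best of 7, 12, 8, 7); Row gets 11.
Maximizing over 9, 0, 11, Row chooses B. Subgame-perfect outcome: (B, X) with payoffs (11, 12).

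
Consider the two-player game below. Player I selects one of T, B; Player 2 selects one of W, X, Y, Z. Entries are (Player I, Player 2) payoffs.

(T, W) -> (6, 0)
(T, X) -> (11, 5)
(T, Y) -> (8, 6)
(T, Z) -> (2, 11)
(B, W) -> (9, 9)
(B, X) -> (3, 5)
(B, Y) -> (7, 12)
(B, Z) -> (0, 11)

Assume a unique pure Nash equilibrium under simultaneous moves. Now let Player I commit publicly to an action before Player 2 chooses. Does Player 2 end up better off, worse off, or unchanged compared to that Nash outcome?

better off

Work backward from Player 2's decision.
- T → Player 2 plays Z (best of 0, 5, 6, 11); Player I gets 2.
- B → Player 2 plays Y (best of 9, 5, 12, 11); Player I gets 7.
Among 2, 7, the best is 7 at B. Subgame-perfect outcome: (B, Y) with payoffs (7, 12).
For the simultaneous game, intersect best replies.
Player I's best replies: W→B; X→T; Y→T; Z→T.
Player 2's best replies: T→Z; B→Y.
Only (T, Z) has each player best-responding; Nash payoffs (2, 11).
Player 2 earns 12 sequentially versus 11 at the Nash outcome: better off.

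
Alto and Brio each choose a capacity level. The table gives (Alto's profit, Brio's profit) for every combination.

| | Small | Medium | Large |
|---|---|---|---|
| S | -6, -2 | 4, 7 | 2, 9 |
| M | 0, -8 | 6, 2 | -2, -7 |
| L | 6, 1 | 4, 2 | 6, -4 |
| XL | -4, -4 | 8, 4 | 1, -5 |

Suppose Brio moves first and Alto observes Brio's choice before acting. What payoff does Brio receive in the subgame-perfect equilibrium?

Backward induction with Brio moving first.
- Small → Alto plays L (best of -6, 0, 6, -4); Brio gets 1.
- Medium → Alto plays XL (best of 4, 6, 4, 8); Brio gets 4.
- Large → Alto plays L (best of 2, -2, 6, 1); Brio gets -4.
Maximizing over 1, 4, -4, Brio chooses Medium. Subgame-perfect outcome: (XL, Medium) with payoffs (8, 4).

4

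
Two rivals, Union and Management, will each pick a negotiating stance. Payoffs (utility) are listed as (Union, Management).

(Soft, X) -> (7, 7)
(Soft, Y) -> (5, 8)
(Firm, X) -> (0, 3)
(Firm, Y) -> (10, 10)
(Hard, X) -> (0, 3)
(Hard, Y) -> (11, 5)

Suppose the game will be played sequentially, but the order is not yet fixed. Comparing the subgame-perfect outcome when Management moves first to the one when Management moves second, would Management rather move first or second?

If Union leads: Management's best replies are Soft→Y, Firm→Y, Hard→Y; Union's induced payoffs 5, 10, 11; outcome (Hard, Y), payoffs (11, 5).
If Management leads: Union's best replies are X→Soft, Y→Hard; Management's induced payoffs 7, 5; outcome (Soft, X), payoffs (7, 7).
Management gets 7 moving first and 5 moving second, so Management prefers to move first.

first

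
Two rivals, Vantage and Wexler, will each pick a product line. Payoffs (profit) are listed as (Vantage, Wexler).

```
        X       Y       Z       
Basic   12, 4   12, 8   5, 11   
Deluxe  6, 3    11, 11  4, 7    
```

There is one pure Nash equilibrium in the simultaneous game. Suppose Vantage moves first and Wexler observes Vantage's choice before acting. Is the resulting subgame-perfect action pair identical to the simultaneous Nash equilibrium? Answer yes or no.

no

Work backward from Wexler's decision.
- Basic → Wexler plays Z (best of 4, 8, 11); Vantage gets 5.
- Deluxe → Wexler plays Y (best of 3, 11, 7); Vantage gets 11.
Among 5, 11, the best is 11 at Deluxe. Subgame-perfect outcome: (Deluxe, Y) with payoffs (11, 11).
For the simultaneous game, intersect best replies.
Vantage's best replies: X→Basic; Y→Basic; Z→Basic.
Wexler's best replies: Basic→Z; Deluxe→Y.
Only (Basic, Z) has each player best-responding; Nash payoffs (5, 11).
Sequential outcome (Deluxe, Y) differs from the Nash profile (Basic, Z).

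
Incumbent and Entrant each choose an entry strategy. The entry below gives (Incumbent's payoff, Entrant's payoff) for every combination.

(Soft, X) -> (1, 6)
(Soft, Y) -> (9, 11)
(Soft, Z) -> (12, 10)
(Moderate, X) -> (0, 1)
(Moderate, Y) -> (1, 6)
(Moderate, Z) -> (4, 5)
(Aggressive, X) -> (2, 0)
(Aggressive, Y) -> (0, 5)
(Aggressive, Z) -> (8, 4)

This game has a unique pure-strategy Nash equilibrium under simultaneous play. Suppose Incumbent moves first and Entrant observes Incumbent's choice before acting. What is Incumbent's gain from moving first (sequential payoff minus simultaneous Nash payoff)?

0

Backward induction with Incumbent moving first.
- Soft: BR = Y, leader payoff 9.
- Moderate: BR = Y, leader payoff 1.
- Aggressive: BR = Y, leader payoff 0.
Maximizing over 9, 1, 0, Incumbent chooses Soft. Subgame-perfect outcome: (Soft, Y) with payoffs (9, 11).
For the simultaneous game, intersect best replies.
Incumbent's best replies: X→Aggressive; Y→Soft; Z→Soft.
Entrant's best replies: Soft→Y; Moderate→Y; Aggressive→Y.
Only (Soft, Y) has each player best-responding; Nash payoffs (9, 11).
Incumbent's commitment gain: 9 − 9 = 0.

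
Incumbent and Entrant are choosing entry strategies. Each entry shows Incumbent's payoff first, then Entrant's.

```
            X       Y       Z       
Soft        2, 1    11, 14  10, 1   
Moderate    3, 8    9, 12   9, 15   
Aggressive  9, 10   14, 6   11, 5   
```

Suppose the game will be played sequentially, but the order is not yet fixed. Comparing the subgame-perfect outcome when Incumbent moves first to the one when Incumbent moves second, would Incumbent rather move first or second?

first

If Incumbent leads: Entrant's best replies are Soft→Y, Moderate→Z, Aggressive→X; Incumbent's induced payoffs 11, 9, 9; outcome (Soft, Y), payoffs (11, 14).
If Entrant leads: Incumbent's best replies are X→Aggressive, Y→Aggressive, Z→Aggressive; Entrant's induced payoffs 10, 6, 5; outcome (Aggressive, X), payoffs (9, 10).
Incumbent gets 11 moving first and 9 moving second, so Incumbent prefers to move first.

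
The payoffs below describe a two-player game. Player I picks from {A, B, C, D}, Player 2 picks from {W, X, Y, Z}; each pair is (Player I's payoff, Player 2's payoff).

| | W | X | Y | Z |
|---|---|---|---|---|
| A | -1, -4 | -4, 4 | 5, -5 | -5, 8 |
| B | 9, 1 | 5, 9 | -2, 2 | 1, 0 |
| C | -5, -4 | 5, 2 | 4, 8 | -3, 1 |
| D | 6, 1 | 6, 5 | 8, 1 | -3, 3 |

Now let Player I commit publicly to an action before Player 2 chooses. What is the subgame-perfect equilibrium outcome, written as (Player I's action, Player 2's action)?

(D, X)

Work backward from Player 2's decision.
- A: Player 2 compares -4, 4, -5, 8 and picks Z; Player I would get -5.
- B: Player 2 compares 1, 9, 2, 0 and picks X; Player I would get 5.
- C: Player 2 compares -4, 2, 8, 1 and picks Y; Player I would get 4.
- D: Player 2 compares 1, 5, 1, 3 and picks X; Player I would get 6.
Among -5, 5, 4, 6, the best is 6 at D. Subgame-perfect outcome: (D, X) with payoffs (6, 5).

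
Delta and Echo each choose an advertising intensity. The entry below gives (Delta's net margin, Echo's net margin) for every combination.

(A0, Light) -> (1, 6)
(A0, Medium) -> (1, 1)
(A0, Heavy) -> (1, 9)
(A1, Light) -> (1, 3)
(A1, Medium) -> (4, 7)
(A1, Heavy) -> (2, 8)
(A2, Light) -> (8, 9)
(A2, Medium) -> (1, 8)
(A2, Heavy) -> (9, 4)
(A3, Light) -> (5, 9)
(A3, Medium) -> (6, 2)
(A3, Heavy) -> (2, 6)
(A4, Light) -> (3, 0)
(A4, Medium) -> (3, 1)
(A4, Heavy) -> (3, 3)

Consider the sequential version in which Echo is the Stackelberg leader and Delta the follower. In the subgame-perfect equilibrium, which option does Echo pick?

Solve by backward induction (Echo leads).
- Light: Delta compares 1, 1, 8, 5, 3 and picks A2; Echo would get 9.
- Medium: Delta compares 1, 4, 1, 6, 3 and picks A3; Echo would get 2.
- Heavy: Delta compares 1, 2, 9, 2, 3 and picks A2; Echo would get 4.
Maximizing over 9, 2, 4, Echo chooses Light. Subgame-perfect outcome: (A2, Light) with payoffs (8, 9).

Light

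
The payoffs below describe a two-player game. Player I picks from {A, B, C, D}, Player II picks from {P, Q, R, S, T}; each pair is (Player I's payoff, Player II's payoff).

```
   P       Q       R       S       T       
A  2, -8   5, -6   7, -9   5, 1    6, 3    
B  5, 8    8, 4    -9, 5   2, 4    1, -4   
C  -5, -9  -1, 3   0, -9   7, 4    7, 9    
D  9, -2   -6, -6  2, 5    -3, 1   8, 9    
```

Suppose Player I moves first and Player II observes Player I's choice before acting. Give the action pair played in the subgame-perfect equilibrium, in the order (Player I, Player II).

Backward induction with Player I moving first.
- A: Player II compares -8, -6, -9, 1, 3 and picks T; Player I would get 6.
- B: Player II compares 8, 4, 5, 4, -4 and picks P; Player I would get 5.
- C: Player II compares -9, 3, -9, 4, 9 and picks T; Player I would get 7.
- D: Player II compares -2, -6, 5, 1, 9 and picks T; Player I would get 8.
Among 6, 5, 7, 8, the best is 8 at D. Subgame-perfect outcome: (D, T) with payoffs (8, 9).

(D, T)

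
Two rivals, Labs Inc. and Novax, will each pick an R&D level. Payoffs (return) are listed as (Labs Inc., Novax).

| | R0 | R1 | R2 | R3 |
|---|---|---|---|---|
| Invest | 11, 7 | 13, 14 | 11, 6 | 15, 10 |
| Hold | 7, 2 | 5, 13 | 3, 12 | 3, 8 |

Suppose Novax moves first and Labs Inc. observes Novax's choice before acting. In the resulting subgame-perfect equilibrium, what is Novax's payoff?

14

Solve by backward induction (Novax leads).
- R0 → Labs Inc. plays Invest (best of 11, 7); Novax gets 7.
- R1 → Labs Inc. plays Invest (best of 13, 5); Novax gets 14.
- R2 → Labs Inc. plays Invest (best of 11, 3); Novax gets 6.
- R3 → Labs Inc. plays Invest (best of 15, 3); Novax gets 10.
Novax's induced payoffs are 7, 14, 6, 10, so Novax commits to R1. Subgame-perfect outcome: (Invest, R1) with payoffs (13, 14).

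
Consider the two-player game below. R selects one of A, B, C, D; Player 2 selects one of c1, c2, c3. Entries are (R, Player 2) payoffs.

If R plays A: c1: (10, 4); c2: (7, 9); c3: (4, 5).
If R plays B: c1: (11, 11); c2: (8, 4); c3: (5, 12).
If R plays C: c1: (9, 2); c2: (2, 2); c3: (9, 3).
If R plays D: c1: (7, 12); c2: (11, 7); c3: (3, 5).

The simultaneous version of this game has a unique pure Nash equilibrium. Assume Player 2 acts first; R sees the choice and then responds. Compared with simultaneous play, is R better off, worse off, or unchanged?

better off

Solve by backward induction (Player 2 leads).
- c1 → R plays B (best of 10, 11, 9, 7); Player 2 gets 11.
- c2 → R plays D (best of 7, 8, 2, 11); Player 2 gets 7.
- c3 → R plays C (best of 4, 5, 9, 3); Player 2 gets 3.
Among 11, 7, 3, the best is 11 at c1. Subgame-perfect outcome: (B, c1) with payoffs (11, 11).
For the simultaneous game, intersect best replies.
R's best replies: c1→B; c2→D; c3→C.
Player 2's best replies: A→c2; B→c3; C→c3; D→c1.
The unique mutual best reply is (C, c3), giving (9, 3).
R earns 11 sequentially versus 9 at the Nash outcome: better off.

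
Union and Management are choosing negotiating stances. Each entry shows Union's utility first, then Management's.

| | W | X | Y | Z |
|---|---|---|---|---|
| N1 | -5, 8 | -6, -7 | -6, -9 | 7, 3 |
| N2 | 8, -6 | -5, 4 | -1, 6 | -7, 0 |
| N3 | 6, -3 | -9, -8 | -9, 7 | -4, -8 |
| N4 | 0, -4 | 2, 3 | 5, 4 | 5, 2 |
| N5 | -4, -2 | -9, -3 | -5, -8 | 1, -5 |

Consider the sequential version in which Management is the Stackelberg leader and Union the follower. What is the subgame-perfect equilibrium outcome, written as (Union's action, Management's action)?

(N4, Y)

Solve by backward induction (Management leads).
- W → Union plays N2 (best of -5, 8, 6, 0, -4); Management gets -6.
- X → Union plays N4 (best of -6, -5, -9, 2, -9); Management gets 3.
- Y → Union plays N4 (best of -6, -1, -9, 5, -5); Management gets 4.
- Z → Union plays N1 (best of 7, -7, -4, 5, 1); Management gets 3.
Management's induced payoffs are -6, 3, 4, 3, so Management commits to Y. Subgame-perfect outcome: (N4, Y) with payoffs (5, 4).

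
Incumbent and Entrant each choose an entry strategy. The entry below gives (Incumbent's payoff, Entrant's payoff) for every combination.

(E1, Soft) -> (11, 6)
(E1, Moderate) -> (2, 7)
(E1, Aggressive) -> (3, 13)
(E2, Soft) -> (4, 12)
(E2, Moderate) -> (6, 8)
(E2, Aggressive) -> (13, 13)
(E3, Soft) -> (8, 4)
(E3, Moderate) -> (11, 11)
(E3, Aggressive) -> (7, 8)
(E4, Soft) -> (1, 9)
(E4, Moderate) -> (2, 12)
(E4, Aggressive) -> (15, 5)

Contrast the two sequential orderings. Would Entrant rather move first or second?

second

If Incumbent leads: Entrant's best replies are E1→Aggressive, E2→Aggressive, E3→Moderate, E4→Moderate; Incumbent's induced payoffs 3, 13, 11, 2; outcome (E2, Aggressive), payoffs (13, 13).
If Entrant leads: Incumbent's best replies are Soft→E1, Moderate→E3, Aggressive→E4; Entrant's induced payoffs 6, 11, 5; outcome (E3, Moderate), payoffs (11, 11).
Entrant gets 11 moving first and 13 moving second, so Entrant prefers to move second.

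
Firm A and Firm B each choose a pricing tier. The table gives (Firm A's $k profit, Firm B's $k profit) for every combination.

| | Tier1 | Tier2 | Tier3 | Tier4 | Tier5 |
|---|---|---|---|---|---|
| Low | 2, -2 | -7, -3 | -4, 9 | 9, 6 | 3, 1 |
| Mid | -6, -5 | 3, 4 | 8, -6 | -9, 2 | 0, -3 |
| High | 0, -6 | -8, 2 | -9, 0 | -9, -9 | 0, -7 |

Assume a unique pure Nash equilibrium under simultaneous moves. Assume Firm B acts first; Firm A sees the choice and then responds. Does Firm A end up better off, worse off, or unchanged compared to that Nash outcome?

better off

Backward induction with Firm B moving first.
- Tier1 → Firm A plays Low (best of 2, -6, 0); Firm B gets -2.
- Tier2 → Firm A plays Mid (best of -7, 3, -8); Firm B gets 4.
- Tier3 → Firm A plays Mid (best of -4, 8, -9); Firm B gets -6.
- Tier4 → Firm A plays Low (best of 9, -9, -9); Firm B gets 6.
- Tier5 → Firm A plays Low (best of 3, 0, 0); Firm B gets 1.
Maximizing over -2, 4, -6, 6, 1, Firm B chooses Tier4. Subgame-perfect outcome: (Low, Tier4) with payoffs (9, 6).
For the simultaneous game, intersect best replies.
Firm A's best replies: Tier1→Low; Tier2→Mid; Tier3→Mid; Tier4→Low; Tier5→Low.
Firm B's best replies: Low→Tier3; Mid→Tier2; High→Tier2.
The unique mutual best reply is (Mid, Tier2), giving (3, 4).
Firm A earns 9 sequentially versus 3 at the Nash outcome: better off.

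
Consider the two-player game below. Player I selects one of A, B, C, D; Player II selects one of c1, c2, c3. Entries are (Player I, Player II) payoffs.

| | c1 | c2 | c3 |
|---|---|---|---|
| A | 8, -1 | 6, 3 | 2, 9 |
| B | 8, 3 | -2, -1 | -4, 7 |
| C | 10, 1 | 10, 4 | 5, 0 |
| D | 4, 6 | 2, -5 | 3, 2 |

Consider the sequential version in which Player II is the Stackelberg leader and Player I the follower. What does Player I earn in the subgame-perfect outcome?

Solve by backward induction (Player II leads).
- c1 → Player I plays C (best of 8, 8, 10, 4); Player II gets 1.
- c2 → Player I plays C (best of 6, -2, 10, 2); Player II gets 4.
- c3 → Player I plays C (best of 2, -4, 5, 3); Player II gets 0.
Maximizing over 1, 4, 0, Player II chooses c2. Subgame-perfect outcome: (C, c2) with payoffs (10, 4).

10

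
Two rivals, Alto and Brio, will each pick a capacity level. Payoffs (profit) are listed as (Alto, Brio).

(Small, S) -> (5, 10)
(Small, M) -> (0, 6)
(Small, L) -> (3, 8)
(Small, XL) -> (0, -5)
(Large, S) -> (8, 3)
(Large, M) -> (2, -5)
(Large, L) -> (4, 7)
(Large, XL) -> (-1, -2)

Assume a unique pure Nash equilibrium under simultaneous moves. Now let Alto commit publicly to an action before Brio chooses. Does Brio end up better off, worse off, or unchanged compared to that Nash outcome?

Brio best-responds to each possible Alto move:
- Small → Brio plays S (best of 10, 6, 8, -5); Alto gets 5.
- Large → Brio plays L (best of 3, -5, 7, -2); Alto gets 4.
Maximizing over 5, 4, Alto chooses Small. Subgame-perfect outcome: (Small, S) with payoffs (5, 10).
Now find the simultaneous Nash equilibrium.
Alto's best replies: S→Large; M→Large; L→Large; XL→Small.
Brio's best replies: Small→S; Large→L.
The unique mutual best reply is (Large, L), giving (4, 7).
Brio earns 10 sequentially versus 7 at the Nash outcome: better off.

better off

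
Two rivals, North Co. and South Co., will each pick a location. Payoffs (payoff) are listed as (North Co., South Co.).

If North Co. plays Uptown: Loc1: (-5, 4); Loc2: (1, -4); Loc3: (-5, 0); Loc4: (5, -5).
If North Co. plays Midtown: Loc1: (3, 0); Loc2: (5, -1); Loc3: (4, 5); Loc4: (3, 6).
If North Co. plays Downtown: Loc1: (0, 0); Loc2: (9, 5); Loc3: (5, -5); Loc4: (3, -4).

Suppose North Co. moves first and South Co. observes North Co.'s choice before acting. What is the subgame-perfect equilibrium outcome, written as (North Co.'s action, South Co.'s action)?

Work backward from South Co.'s decision.
- Uptown → South Co. plays Loc1 (best of 4, -4, 0, -5); North Co. gets -5.
- Midtown → South Co. plays Loc4 (best of 0, -1, 5, 6); North Co. gets 3.
- Downtown → South Co. plays Loc2 (best of 0, 5, -5, -4); North Co. gets 9.
North Co.'s induced payoffs are -5, 3, 9, so North Co. commits to Downtown. Subgame-perfect outcome: (Downtown, Loc2) with payoffs (9, 5).

(Downtown, Loc2)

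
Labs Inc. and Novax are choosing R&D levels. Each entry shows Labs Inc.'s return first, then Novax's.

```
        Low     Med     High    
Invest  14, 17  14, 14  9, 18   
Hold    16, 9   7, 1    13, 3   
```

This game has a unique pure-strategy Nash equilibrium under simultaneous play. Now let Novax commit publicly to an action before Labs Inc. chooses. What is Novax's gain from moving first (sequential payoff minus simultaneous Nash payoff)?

Solve by backward induction (Novax leads).
- Low: BR = Hold, leader payoff 9.
- Med: BR = Invest, leader payoff 14.
- High: BR = Hold, leader payoff 3.
Maximizing over 9, 14, 3, Novax chooses Med. Subgame-perfect outcome: (Invest, Med) with payoffs (14, 14).
For the simultaneous game, intersect best replies.
Labs Inc.'s best replies: Low→Hold; Med→Invest; High→Hold.
Novax's best replies: Invest→High; Hold→Low.
Only (Hold, Low) has each player best-responding; Nash payoffs (16, 9).
Novax's commitment gain: 14 − 9 = 5.

5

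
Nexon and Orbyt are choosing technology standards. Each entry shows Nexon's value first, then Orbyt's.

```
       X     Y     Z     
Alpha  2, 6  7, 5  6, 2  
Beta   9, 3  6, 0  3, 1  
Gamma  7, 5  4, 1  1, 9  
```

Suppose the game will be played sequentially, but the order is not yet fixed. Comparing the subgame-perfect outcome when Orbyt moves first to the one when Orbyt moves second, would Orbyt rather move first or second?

first

If Nexon leads: Orbyt's best replies are Alpha→X, Beta→X, Gamma→Z; Nexon's induced payoffs 2, 9, 1; outcome (Beta, X), payoffs (9, 3).
If Orbyt leads: Nexon's best replies are X→Beta, Y→Alpha, Z→Alpha; Orbyt's induced payoffs 3, 5, 2; outcome (Alpha, Y), payoffs (7, 5).
Orbyt gets 5 moving first and 3 moving second, so Orbyt prefers to move first.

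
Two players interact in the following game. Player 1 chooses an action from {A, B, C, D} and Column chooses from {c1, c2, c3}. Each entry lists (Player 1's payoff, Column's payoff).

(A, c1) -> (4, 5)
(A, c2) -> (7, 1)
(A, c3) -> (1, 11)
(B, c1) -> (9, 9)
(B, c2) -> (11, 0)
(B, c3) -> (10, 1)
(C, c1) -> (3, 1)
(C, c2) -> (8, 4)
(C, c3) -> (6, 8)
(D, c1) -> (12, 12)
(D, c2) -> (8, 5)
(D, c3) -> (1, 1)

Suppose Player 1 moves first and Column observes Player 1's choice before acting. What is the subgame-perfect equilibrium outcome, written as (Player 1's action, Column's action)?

Column best-responds to each possible Player 1 move:
- A → Column plays c3 (best of 5, 1, 11); Player 1 gets 1.
- B → Column plays c1 (best of 9, 0, 1); Player 1 gets 9.
- C → Column plays c3 (best of 1, 4, 8); Player 1 gets 6.
- D → Column plays c1 (best of 12, 5, 1); Player 1 gets 12.
Player 1's induced payoffs are 1, 9, 6, 12, so Player 1 commits to D. Subgame-perfect outcome: (D, c1) with payoffs (12, 12).

(D, c1)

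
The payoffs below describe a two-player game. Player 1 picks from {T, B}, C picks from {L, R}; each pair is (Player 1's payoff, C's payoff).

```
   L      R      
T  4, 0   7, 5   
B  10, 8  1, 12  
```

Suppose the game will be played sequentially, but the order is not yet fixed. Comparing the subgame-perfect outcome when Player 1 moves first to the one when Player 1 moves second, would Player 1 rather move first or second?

If Player 1 leads: C's best replies are T→R, B→R; Player 1's induced payoffs 7, 1; outcome (T, R), payoffs (7, 5).
If C leads: Player 1's best replies are L→B, R→T; C's induced payoffs 8, 5; outcome (B, L), payoffs (10, 8).
Player 1 gets 7 moving first and 10 moving second, so Player 1 prefers to move second.

second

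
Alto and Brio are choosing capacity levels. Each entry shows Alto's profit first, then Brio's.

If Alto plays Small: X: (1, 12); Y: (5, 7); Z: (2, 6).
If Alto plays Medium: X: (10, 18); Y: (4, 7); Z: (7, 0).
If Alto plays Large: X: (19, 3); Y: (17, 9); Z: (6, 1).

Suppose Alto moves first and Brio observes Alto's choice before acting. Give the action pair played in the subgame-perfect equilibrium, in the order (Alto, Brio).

Brio best-responds to each possible Alto move:
- Small: Brio compares 12, 7, 6 and picks X; Alto would get 1.
- Medium: Brio compares 18, 7, 0 and picks X; Alto would get 10.
- Large: Brio compares 3, 9, 1 and picks Y; Alto would get 17.
Alto's induced payoffs are 1, 10, 17, so Alto commits to Large. Subgame-perfect outcome: (Large, Y) with payoffs (17, 9).

(Large, Y)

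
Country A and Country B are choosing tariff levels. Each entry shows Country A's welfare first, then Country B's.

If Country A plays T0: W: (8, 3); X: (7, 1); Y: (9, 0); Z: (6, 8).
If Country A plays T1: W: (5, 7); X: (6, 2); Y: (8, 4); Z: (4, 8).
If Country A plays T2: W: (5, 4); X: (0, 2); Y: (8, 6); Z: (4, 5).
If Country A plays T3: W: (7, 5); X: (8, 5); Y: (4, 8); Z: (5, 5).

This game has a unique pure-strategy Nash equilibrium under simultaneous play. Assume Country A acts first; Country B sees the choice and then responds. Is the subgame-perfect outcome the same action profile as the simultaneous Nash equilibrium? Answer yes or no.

Backward induction with Country A moving first.
- T0 → Country B plays Z (best of 3, 1, 0, 8); Country A gets 6.
- T1 → Country B plays Z (best of 7, 2, 4, 8); Country A gets 4.
- T2 → Country B plays Y (best of 4, 2, 6, 5); Country A gets 8.
- T3 → Country B plays Y (best of 5, 5, 8, 5); Country A gets 4.
Country A's induced payoffs are 6, 4, 8, 4, so Country A commits to T2. Subgame-perfect outcome: (T2, Y) with payoffs (8, 6).
Under simultaneous play:
Country A's best replies: W→T0; X→T3; Y→T0; Z→T0.
Country B's best replies: T0→Z; T1→Z; T2→Y; T3→Y.
Only (T0, Z) has each player best-responding; Nash payoffs (6, 8).
Sequential outcome (T2, Y) differs from the Nash profile (T0, Z).

no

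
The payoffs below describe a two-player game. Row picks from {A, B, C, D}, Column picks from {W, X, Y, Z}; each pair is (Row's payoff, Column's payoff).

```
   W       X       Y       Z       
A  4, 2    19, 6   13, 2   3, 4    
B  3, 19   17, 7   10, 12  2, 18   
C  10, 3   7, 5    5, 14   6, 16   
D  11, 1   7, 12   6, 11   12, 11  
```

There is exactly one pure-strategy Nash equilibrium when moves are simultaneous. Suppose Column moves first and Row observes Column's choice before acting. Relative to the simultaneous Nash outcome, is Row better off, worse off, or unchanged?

worse off

Solve by backward induction (Column leads).
- W → Row plays D (best of 4, 3, 10, 11); Column gets 1.
- X → Row plays A (best of 19, 17, 7, 7); Column gets 6.
- Y → Row plays A (best of 13, 10, 5, 6); Column gets 2.
- Z → Row plays D (best of 3, 2, 6, 12); Column gets 11.
Among 1, 6, 2, 11, the best is 11 at Z. Subgame-perfect outcome: (D, Z) with payoffs (12, 11).
Now find the simultaneous Nash equilibrium.
Row's best replies: W→D; X→A; Y→A; Z→D.
Column's best replies: A→X; B→W; C→Z; D→X.
Only (A, X) has each player best-responding; Nash payoffs (19, 6).
Row earns 12 sequentially versus 19 at the Nash outcome: worse off.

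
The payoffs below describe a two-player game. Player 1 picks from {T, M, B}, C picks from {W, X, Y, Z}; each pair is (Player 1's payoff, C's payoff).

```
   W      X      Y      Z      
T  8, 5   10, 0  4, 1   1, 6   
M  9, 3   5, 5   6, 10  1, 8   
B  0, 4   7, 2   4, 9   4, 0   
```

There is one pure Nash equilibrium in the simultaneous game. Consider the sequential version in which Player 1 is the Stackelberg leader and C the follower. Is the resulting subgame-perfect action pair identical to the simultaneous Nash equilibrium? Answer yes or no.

C best-responds to each possible Player 1 move:
- T: C compares 5, 0, 1, 6 and picks Z; Player 1 would get 1.
- M: C compares 3, 5, 10, 8 and picks Y; Player 1 would get 6.
- B: C compares 4, 2, 9, 0 and picks Y; Player 1 would get 4.
Player 1's induced payoffs are 1, 6, 4, so Player 1 commits to M. Subgame-perfect outcome: (M, Y) with payoffs (6, 10).
Under simultaneous play:
Player 1's best replies: W→M; X→T; Y→M; Z→B.
C's best replies: T→Z; M→Y; B→Y.
Only (M, Y) has each player best-responding; Nash payoffs (6, 10).
Sequential outcome (M, Y) coincides with the Nash profile (M, Y).

yes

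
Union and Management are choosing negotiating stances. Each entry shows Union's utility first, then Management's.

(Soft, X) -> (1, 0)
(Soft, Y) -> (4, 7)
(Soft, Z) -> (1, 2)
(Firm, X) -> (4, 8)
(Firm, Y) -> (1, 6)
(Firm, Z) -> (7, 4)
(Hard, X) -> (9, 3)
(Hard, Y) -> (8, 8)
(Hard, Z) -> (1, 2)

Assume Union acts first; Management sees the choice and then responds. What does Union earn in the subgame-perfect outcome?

Work backward from Management's decision.
- Soft: Management compares 0, 7, 2 and picks Y; Union would get 4.
- Firm: Management compares 8, 6, 4 and picks X; Union would get 4.
- Hard: Management compares 3, 8, 2 and picks Y; Union would get 8.
Maximizing over 4, 4, 8, Union chooses Hard. Subgame-perfect outcome: (Hard, Y) with payoffs (8, 8).

8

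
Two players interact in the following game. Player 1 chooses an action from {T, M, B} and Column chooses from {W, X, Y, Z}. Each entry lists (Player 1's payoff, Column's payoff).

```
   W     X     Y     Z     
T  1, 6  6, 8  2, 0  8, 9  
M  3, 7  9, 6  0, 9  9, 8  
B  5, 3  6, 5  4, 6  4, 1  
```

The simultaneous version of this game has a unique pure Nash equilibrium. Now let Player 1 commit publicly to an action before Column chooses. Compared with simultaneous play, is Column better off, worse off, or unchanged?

Solve by backward induction (Player 1 leads).
- T: Column compares 6, 8, 0, 9 and picks Z; Player 1 would get 8.
- M: Column compares 7, 6, 9, 8 and picks Y; Player 1 would get 0.
- B: Column compares 3, 5, 6, 1 and picks Y; Player 1 would get 4.
Player 1's induced payoffs are 8, 0, 4, so Player 1 commits to T. Subgame-perfect outcome: (T, Z) with payoffs (8, 9).
Now find the simultaneous Nash equilibrium.
Player 1's best replies: W→B; X→M; Y→B; Z→M.
Column's best replies: T→Z; M→Y; B→Y.
The unique mutual best reply is (B, Y), giving (4, 6).
Column earns 9 sequentially versus 6 at the Nash outcome: better off.

better off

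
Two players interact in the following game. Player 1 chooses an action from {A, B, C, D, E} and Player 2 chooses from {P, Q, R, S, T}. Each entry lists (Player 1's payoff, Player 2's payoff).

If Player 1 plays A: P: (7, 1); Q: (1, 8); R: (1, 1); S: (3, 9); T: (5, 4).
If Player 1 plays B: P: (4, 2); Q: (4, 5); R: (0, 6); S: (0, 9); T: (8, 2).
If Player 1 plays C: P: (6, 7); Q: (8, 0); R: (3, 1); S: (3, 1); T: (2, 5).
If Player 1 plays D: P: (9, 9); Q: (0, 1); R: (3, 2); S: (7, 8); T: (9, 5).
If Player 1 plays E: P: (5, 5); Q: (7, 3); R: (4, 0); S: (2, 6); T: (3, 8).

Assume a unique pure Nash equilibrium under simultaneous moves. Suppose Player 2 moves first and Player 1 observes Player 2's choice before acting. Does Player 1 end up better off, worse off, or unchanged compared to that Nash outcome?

unchanged

Work backward from Player 1's decision.
- P → Player 1 plays D (best of 7, 4, 6, 9, 5); Player 2 gets 9.
- Q → Player 1 plays C (best of 1, 4, 8, 0, 7); Player 2 gets 0.
- R → Player 1 plays E (best of 1, 0, 3, 3, 4); Player 2 gets 0.
- S → Player 1 plays D (best of 3, 0, 3, 7, 2); Player 2 gets 8.
- T → Player 1 plays D (best of 5, 8, 2, 9, 3); Player 2 gets 5.
Player 2's induced payoffs are 9, 0, 0, 8, 5, so Player 2 commits to P. Subgame-perfect outcome: (D, P) with payoffs (9, 9).
For the simultaneous game, intersect best replies.
Player 1's best replies: P→D; Q→C; R→E; S→D; T→D.
Player 2's best replies: A→S; B→S; C→P; D→P; E→T.
The unique mutual best reply is (D, P), giving (9, 9).
Player 1 earns 9 sequentially versus 9 at the Nash outcome: unchanged.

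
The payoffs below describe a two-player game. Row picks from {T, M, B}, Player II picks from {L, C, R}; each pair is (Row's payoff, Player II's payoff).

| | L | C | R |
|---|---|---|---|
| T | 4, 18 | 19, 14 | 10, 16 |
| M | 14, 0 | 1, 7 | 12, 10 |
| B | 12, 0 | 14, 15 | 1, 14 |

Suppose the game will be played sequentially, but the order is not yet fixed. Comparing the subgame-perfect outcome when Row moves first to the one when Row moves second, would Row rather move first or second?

second

If Row leads: Player II's best replies are T→L, M→R, B→C; Row's induced payoffs 4, 12, 14; outcome (B, C), payoffs (14, 15).
If Player II leads: Row's best replies are L→M, C→T, R→M; Player II's induced payoffs 0, 14, 10; outcome (T, C), payoffs (19, 14).
Row gets 14 moving first and 19 moving second, so Row prefers to move second.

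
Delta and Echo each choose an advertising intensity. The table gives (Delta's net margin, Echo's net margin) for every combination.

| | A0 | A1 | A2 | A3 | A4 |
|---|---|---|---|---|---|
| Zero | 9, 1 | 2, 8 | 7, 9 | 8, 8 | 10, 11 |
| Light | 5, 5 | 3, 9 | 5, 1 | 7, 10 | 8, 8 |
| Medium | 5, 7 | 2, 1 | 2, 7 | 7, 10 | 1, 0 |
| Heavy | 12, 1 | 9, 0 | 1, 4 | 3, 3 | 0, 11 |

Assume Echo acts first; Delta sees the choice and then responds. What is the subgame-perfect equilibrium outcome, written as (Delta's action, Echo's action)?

Delta best-responds to each possible Echo move:
- A0 → Delta plays Heavy (best of 9, 5, 5, 12); Echo gets 1.
- A1 → Delta plays Heavy (best of 2, 3, 2, 9); Echo gets 0.
- A2 → Delta plays Zero (best of 7, 5, 2, 1); Echo gets 9.
- A3 → Delta plays Zero (best of 8, 7, 7, 3); Echo gets 8.
- A4 → Delta plays Zero (best of 10, 8, 1, 0); Echo gets 11.
Echo's induced payoffs are 1, 0, 9, 8, 11, so Echo commits to A4. Subgame-perfect outcome: (Zero, A4) with payoffs (10, 11).

(Zero, A4)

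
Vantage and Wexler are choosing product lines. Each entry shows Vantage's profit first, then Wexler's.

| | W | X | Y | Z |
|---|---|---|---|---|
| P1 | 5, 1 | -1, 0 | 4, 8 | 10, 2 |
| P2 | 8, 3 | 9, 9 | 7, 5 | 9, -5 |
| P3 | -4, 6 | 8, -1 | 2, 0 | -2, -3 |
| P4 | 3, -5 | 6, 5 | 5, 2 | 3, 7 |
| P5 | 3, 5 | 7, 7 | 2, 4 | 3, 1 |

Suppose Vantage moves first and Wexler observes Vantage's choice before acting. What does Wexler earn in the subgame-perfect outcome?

9

Work backward from Wexler's decision.
- P1 → Wexler plays Y (best of 1, 0, 8, 2); Vantage gets 4.
- P2 → Wexler plays X (best of 3, 9, 5, -5); Vantage gets 9.
- P3 → Wexler plays W (best of 6, -1, 0, -3); Vantage gets -4.
- P4 → Wexler plays Z (best of -5, 5, 2, 7); Vantage gets 3.
- P5 → Wexler plays X (best of 5, 7, 4, 1); Vantage gets 7.
Among 4, 9, -4, 3, 7, the best is 9 at P2. Subgame-perfect outcome: (P2, X) with payoffs (9, 9).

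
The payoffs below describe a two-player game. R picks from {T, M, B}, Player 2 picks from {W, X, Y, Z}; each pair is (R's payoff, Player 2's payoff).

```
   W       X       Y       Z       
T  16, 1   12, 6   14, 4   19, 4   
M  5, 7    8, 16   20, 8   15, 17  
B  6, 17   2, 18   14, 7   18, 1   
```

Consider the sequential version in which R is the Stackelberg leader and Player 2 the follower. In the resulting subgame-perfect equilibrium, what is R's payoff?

15

Player 2 best-responds to each possible R move:
- T → Player 2 plays X (best of 1, 6, 4, 4); R gets 12.
- M → Player 2 plays Z (best of 7, 16, 8, 17); R gets 15.
- B → Player 2 plays X (best of 17, 18, 7, 1); R gets 2.
Among 12, 15, 2, the best is 15 at M. Subgame-perfect outcome: (M, Z) with payoffs (15, 17).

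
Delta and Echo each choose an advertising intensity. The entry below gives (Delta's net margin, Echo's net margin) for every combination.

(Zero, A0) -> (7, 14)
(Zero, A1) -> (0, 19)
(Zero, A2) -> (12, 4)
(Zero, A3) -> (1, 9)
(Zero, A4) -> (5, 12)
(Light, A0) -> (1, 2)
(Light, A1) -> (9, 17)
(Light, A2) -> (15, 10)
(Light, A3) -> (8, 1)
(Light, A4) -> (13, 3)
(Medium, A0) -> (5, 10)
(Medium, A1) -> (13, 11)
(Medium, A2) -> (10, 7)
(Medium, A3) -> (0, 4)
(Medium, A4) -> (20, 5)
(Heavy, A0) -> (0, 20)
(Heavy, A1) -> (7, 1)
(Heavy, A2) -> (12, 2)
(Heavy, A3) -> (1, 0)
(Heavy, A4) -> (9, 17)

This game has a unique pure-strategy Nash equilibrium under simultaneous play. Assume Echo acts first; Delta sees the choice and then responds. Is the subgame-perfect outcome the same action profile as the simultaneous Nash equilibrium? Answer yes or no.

no

Delta best-responds to each possible Echo move:
- A0: Delta compares 7, 1, 5, 0 and picks Zero; Echo would get 14.
- A1: Delta compares 0, 9, 13, 7 and picks Medium; Echo would get 11.
- A2: Delta compares 12, 15, 10, 12 and picks Light; Echo would get 10.
- A3: Delta compares 1, 8, 0, 1 and picks Light; Echo would get 1.
- A4: Delta compares 5, 13, 20, 9 and picks Medium; Echo would get 5.
Maximizing over 14, 11, 10, 1, 5, Echo chooses A0. Subgame-perfect outcome: (Zero, A0) with payoffs (7, 14).
Now find the simultaneous Nash equilibrium.
Delta's best replies: A0→Zero; A1→Medium; A2→Light; A3→Light; A4→Medium.
Echo's best replies: Zero→A1; Light→A1; Medium→A1; Heavy→A0.
The unique mutual best reply is (Medium, A1), giving (13, 11).
Sequential outcome (Zero, A0) differs from the Nash profile (Medium, A1).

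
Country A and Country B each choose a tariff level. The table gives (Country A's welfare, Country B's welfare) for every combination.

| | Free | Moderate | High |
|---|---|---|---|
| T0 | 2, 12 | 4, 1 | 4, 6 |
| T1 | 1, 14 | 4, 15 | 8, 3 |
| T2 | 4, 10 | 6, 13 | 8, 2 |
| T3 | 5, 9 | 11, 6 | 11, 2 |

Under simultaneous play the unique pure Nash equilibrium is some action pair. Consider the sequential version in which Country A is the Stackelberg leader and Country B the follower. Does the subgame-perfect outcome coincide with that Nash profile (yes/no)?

no

Work backward from Country B's decision.
- T0 → Country B plays Free (best of 12, 1, 6); Country A gets 2.
- T1 → Country B plays Moderate (best of 14, 15, 3); Country A gets 4.
- T2 → Country B plays Moderate (best of 10, 13, 2); Country A gets 6.
- T3 → Country B plays Free (best of 9, 6, 2); Country A gets 5.
Country A's induced payoffs are 2, 4, 6, 5, so Country A commits to T2. Subgame-perfect outcome: (T2, Moderate) with payoffs (6, 13).
For the simultaneous game, intersect best replies.
Country A's best replies: Free→T3; Moderate→T3; High→T3.
Country B's best replies: T0→Free; T1→Moderate; T2→Moderate; T3→Free.
Only (T3, Free) has each player best-responding; Nash payoffs (5, 9).
Sequential outcome (T2, Moderate) differs from the Nash profile (T3, Free).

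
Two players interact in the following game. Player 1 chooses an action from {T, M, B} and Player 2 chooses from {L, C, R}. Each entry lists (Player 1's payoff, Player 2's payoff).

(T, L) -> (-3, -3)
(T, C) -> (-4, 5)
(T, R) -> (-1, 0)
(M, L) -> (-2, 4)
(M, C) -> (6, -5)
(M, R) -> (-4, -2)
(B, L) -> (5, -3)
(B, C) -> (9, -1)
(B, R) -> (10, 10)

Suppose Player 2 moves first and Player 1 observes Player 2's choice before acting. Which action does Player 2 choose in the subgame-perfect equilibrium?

R

Player 1 best-responds to each possible Player 2 move:
- L: BR = B, leader payoff -3.
- C: BR = B, leader payoff -1.
- R: BR = B, leader payoff 10.
Player 2's induced payoffs are -3, -1, 10, so Player 2 commits to R. Subgame-perfect outcome: (B, R) with payoffs (10, 10).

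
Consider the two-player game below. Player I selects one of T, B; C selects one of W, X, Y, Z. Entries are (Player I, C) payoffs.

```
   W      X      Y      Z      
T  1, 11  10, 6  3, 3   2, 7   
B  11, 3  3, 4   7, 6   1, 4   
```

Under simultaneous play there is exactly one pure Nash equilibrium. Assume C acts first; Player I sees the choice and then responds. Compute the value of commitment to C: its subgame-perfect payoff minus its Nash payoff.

Work backward from Player I's decision.
- W: Player I compares 1, 11 and picks B; C would get 3.
- X: Player I compares 10, 3 and picks T; C would get 6.
- Y: Player I compares 3, 7 and picks B; C would get 6.
- Z: Player I compares 2, 1 and picks T; C would get 7.
Maximizing over 3, 6, 6, 7, C chooses Z. Subgame-perfect outcome: (T, Z) with payoffs (2, 7).
Under simultaneous play:
Player I's best replies: W→B; X→T; Y→B; Z→T.
C's best replies: T→W; B→Y.
Only (B, Y) has each player best-responding; Nash payoffs (7, 6).
C's commitment gain: 7 − 6 = 1.

1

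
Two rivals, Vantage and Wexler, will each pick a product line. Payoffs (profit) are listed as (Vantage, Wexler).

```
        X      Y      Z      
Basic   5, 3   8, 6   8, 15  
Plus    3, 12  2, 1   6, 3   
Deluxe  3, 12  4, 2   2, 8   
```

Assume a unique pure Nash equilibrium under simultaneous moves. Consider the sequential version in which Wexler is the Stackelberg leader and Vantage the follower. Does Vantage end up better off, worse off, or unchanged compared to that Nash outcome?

Work backward from Vantage's decision.
- X → Vantage plays Basic (best of 5, 3, 3); Wexler gets 3.
- Y → Vantage plays Basic (best of 8, 2, 4); Wexler gets 6.
- Z → Vantage plays Basic (best of 8, 6, 2); Wexler gets 15.
Among 3, 6, 15, the best is 15 at Z. Subgame-perfect outcome: (Basic, Z) with payoffs (8, 15).
For the simultaneous game, intersect best replies.
Vantage's best replies: X→Basic; Y→Basic; Z→Basic.
Wexler's best replies: Basic→Z; Plus→X; Deluxe→X.
Only (Basic, Z) has each player best-responding; Nash payoffs (8, 15).
Vantage earns 8 sequentially versus 8 at the Nash outcome: unchanged.

unchanged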